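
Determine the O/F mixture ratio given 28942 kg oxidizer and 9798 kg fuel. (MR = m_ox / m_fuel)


MR = 28942 / 9798 = 2.95

2.95


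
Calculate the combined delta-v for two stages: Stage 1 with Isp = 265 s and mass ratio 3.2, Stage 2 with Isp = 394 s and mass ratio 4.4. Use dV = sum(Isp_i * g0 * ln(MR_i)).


dV1 = 265 * 9.81 * ln(3.2) = 3023.8 m/s
dV2 = 394 * 9.81 * ln(4.4) = 5726.6 m/s
Total dV = 3023.8 + 5726.6 = 8750.4 m/s ~ 8750 m/s

8750 m/s


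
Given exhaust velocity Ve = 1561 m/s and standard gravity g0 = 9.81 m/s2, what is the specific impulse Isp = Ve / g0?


Isp = Ve / g0 = 1561 / 9.81 = 159.1 s

159.1 s


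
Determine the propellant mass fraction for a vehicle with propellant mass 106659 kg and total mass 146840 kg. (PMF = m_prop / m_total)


PMF = 106659 / 146840 = 0.726

0.726


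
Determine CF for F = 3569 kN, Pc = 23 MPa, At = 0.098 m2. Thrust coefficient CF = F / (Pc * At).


CF = 3569000 / (23e6 * 0.098) = 1.58

1.58


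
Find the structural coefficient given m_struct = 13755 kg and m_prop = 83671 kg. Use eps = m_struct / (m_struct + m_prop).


eps = 13755 / (13755 + 83671) = 0.1412

0.1412


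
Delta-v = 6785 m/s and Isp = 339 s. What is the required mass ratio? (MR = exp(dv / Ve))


Ve = 339 * 9.81 = 3325.59 m/s
MR = exp(6785 / 3325.59) = 7.692

7.692


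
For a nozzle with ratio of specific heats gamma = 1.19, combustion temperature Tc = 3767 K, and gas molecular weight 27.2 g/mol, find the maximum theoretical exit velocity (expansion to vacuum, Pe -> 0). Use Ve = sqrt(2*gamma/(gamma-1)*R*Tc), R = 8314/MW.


R = 8314 / 27.2 = 305.66 J/(kg.K)
Ve = sqrt(2 * 1.19 / (1.19 - 1) * 305.66 * 3767) = 3798 m/s

3798 m/s


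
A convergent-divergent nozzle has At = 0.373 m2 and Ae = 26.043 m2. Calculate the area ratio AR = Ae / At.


AR = 26.043 / 0.373 = 69.8

69.8


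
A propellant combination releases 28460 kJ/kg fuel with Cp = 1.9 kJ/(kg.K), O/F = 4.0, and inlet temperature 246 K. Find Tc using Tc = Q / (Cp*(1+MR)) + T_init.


Tc = 28460 / (1.9 * (1 + 4.0)) + 246 = 3242 K

3242 K


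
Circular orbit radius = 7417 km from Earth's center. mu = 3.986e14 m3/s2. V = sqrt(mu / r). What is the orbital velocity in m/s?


V = sqrt(3.986e14 / 7417000) = 7331 m/s

7331 m/s


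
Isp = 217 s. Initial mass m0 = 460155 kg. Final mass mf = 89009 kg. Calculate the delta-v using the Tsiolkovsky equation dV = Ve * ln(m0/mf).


Ve = 217 * 9.81 = 2128.77 m/s
dV = 2128.77 * ln(460155/89009) = 3497 m/s

3497 m/s


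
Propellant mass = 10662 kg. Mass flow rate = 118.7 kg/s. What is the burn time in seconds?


tb = 10662 / 118.7 = 89.8 s

89.8 s


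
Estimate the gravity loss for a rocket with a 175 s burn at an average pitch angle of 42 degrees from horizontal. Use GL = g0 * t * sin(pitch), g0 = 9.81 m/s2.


GL = 9.81 * 175 * sin(42 deg) = 1149 m/s

1149 m/s


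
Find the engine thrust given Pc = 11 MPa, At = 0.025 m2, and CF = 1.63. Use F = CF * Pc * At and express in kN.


F = 1.63 * 11e6 * 0.025 = 448250.0 N = 448.2 kN

448.2 kN


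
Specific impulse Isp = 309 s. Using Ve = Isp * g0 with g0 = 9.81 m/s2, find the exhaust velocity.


Ve = Isp * g0 = 309 * 9.81 = 3031.3 m/s

3031.3 m/s


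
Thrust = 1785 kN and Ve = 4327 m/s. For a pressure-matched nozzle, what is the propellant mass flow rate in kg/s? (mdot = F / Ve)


mdot = F / Ve = 1785000 / 4327 = 412.5 kg/s

412.5 kg/s


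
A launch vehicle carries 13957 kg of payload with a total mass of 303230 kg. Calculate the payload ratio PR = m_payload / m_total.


PR = 13957 / 303230 = 0.046

0.046


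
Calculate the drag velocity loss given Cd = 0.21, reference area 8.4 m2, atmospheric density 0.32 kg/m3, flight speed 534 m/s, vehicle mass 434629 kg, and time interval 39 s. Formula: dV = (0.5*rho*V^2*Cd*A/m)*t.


D = 0.5 * 0.32 * 534^2 * 0.21 * 8.4 = 80482.43 N
a = 80482.43 / 434629 = 0.1852 m/s2
dV = 0.1852 * 39 = 7.2 m/s

7.2 m/s


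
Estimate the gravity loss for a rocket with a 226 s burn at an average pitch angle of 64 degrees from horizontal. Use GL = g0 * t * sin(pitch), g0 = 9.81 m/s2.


GL = 9.81 * 226 * sin(64 deg) = 1993 m/s

1993 m/s


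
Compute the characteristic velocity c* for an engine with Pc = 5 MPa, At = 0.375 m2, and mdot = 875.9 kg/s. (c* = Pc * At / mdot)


c* = 5e6 * 0.375 / 875.9 = 2141 m/s

2141 m/s


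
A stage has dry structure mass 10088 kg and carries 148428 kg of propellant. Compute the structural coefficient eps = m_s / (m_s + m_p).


eps = 10088 / (10088 + 148428) = 0.0636

0.0636


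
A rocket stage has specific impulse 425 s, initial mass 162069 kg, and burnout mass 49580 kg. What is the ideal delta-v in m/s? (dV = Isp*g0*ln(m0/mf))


Ve = 425 * 9.81 = 4169.25 m/s
dV = 4169.25 * ln(162069/49580) = 4938 m/s

4938 m/s


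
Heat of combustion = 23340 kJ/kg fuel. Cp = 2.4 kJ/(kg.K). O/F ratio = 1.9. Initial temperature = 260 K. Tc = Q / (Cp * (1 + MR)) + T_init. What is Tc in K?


Tc = 23340 / (2.4 * (1 + 1.9)) + 260 = 3613 K

3613 K


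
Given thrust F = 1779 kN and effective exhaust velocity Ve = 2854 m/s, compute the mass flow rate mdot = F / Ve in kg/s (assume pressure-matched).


mdot = F / Ve = 1779000 / 2854 = 623.3 kg/s

623.3 kg/s


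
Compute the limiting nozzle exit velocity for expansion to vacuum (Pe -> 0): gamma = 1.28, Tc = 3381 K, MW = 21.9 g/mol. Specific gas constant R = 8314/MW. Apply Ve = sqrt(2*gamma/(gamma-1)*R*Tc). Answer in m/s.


R = 8314 / 21.9 = 379.63 J/(kg.K)
Ve = sqrt(2 * 1.28 / (1.28 - 1) * 379.63 * 3381) = 3426 m/s

3426 m/s


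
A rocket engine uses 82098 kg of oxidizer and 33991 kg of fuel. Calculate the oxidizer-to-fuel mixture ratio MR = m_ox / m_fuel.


MR = 82098 / 33991 = 2.42

2.42


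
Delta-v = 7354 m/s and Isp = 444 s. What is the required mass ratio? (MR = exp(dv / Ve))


Ve = 444 * 9.81 = 4355.64 m/s
MR = exp(7354 / 4355.64) = 5.411

5.411


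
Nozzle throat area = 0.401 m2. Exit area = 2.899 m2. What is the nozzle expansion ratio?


AR = 2.899 / 0.401 = 7.2

7.2


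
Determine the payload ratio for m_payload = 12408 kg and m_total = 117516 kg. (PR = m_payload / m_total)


PR = 12408 / 117516 = 0.1056

0.1056


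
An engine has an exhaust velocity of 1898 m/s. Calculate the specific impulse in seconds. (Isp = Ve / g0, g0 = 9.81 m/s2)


Isp = Ve / g0 = 1898 / 9.81 = 193.5 s

193.5 s


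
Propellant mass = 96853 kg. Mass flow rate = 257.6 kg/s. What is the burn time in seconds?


tb = 96853 / 257.6 = 376.0 s

376.0 s


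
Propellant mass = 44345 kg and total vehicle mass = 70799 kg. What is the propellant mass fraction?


PMF = 44345 / 70799 = 0.626

0.626


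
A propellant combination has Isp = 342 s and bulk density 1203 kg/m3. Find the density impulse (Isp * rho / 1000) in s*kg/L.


rho*Isp = 342 * 1203 / 1000 = 411 s*kg/L

411 s*kg/L


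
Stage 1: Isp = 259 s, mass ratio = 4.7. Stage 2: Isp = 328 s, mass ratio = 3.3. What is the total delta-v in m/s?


dV1 = 259 * 9.81 * ln(4.7) = 3932.0 m/s
dV2 = 328 * 9.81 * ln(3.3) = 3841.7 m/s
Total dV = 3932.0 + 3841.7 = 7773.7 m/s ~ 7774 m/s

7774 m/s


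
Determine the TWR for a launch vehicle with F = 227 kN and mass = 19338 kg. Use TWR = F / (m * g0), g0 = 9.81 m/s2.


TWR = 227000 / (19338 * 9.81) = 1.2

1.2


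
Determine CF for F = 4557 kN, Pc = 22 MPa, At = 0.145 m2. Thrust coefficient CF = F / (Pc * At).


CF = 4557000 / (22e6 * 0.145) = 1.43

1.43


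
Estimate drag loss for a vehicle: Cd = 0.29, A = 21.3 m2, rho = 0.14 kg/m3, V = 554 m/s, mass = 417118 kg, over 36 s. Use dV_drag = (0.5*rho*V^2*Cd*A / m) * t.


D = 0.5 * 0.14 * 554^2 * 0.29 * 21.3 = 132707.41 N
a = 132707.41 / 417118 = 0.3182 m/s2
dV = 0.3182 * 36 = 11.5 m/s

11.5 m/s


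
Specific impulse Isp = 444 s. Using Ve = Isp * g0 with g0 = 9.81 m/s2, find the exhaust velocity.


Ve = Isp * g0 = 444 * 9.81 = 4355.6 m/s

4355.6 m/s


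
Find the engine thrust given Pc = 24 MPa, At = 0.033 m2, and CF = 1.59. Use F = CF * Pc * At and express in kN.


F = 1.59 * 24e6 * 0.033 = 1.2593e+06 N = 1259.3 kN

1259.3 kN


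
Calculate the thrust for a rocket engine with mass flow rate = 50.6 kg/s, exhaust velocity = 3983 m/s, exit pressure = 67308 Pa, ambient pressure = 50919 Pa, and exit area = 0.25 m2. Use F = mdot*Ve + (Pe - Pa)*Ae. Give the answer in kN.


F = 50.6 * 3983 + (67308 - 50919) * 0.25 = 205637.0 N = 205.6 kN

205.6 kN


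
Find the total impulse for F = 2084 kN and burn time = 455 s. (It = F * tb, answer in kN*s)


It = 2084 * 455 = 948220 kN*s

948220 kN*s


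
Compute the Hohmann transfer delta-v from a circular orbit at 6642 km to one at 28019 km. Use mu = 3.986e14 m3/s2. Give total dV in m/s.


V1 = sqrt(mu/r1) = 7746.74 m/s
dV1 = V1*(sqrt(2*r2/(r1+r2)) - 1) = 2103.34 m/s
V2 = sqrt(mu/r2) = 3771.75 m/s
dV2 = V2*(1 - sqrt(2*r1/(r1+r2))) = 1436.75 m/s
Total dV = 3540 m/s

3540 m/s


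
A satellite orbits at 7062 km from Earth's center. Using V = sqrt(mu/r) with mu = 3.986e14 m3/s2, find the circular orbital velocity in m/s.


V = sqrt(3.986e14 / 7062000) = 7513 m/s

7513 m/s


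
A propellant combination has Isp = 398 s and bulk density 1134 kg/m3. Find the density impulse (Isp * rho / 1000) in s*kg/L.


rho*Isp = 398 * 1134 / 1000 = 451 s*kg/L

451 s*kg/L


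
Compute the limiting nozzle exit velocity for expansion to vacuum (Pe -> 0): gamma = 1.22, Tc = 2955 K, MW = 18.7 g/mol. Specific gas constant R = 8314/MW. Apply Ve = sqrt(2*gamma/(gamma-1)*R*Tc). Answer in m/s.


R = 8314 / 18.7 = 444.6 J/(kg.K)
Ve = sqrt(2 * 1.22 / (1.22 - 1) * 444.6 * 2955) = 3817 m/s

3817 m/s


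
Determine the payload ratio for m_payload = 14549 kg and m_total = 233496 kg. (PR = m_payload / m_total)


PR = 14549 / 233496 = 0.0623

0.0623


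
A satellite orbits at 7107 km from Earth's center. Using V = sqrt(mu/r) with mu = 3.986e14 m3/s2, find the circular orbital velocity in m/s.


V = sqrt(3.986e14 / 7107000) = 7489 m/s

7489 m/s


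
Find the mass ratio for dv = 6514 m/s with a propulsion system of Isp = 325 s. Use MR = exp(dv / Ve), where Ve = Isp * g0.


Ve = 325 * 9.81 = 3188.25 m/s
MR = exp(6514 / 3188.25) = 7.715

7.715


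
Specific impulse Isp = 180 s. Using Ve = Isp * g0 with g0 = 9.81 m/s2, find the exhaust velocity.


Ve = Isp * g0 = 180 * 9.81 = 1765.8 m/s

1765.8 m/s


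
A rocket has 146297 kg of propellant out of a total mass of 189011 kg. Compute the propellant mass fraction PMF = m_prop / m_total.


PMF = 146297 / 189011 = 0.774

0.774


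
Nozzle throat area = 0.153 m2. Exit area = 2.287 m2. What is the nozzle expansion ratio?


AR = 2.287 / 0.153 = 14.9

14.9


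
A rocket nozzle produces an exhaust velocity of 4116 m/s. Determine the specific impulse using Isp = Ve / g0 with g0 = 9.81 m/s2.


Isp = Ve / g0 = 4116 / 9.81 = 419.6 s

419.6 s


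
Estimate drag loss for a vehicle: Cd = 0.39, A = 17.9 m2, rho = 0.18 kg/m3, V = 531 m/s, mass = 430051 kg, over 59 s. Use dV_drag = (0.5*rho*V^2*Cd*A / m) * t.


D = 0.5 * 0.18 * 531^2 * 0.39 * 17.9 = 177153.28 N
a = 177153.28 / 430051 = 0.4119 m/s2
dV = 0.4119 * 59 = 24.3 m/s

24.3 m/s


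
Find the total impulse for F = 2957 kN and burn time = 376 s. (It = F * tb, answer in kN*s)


It = 2957 * 376 = 1111832 kN*s

1111832 kN*s


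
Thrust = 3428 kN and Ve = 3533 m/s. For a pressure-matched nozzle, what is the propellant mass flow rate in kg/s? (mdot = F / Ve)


mdot = F / Ve = 3428000 / 3533 = 970.3 kg/s

970.3 kg/s


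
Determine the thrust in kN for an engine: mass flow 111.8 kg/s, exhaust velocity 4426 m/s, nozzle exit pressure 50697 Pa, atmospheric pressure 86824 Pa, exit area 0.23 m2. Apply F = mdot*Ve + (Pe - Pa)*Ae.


F = 111.8 * 4426 + (50697 - 86824) * 0.23 = 486518.0 N = 486.5 kN

486.5 kN


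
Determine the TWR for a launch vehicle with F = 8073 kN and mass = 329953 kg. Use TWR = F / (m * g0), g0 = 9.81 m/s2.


TWR = 8073000 / (329953 * 9.81) = 2.49

2.49


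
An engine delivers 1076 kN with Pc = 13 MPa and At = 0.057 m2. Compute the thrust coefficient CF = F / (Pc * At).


CF = 1076000 / (13e6 * 0.057) = 1.45

1.45


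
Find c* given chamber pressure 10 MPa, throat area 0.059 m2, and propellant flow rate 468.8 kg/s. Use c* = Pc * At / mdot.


c* = 10e6 * 0.059 / 468.8 = 1259 m/s

1259 m/s


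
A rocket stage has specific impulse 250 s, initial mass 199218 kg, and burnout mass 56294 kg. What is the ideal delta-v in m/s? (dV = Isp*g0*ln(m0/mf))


Ve = 250 * 9.81 = 2452.5 m/s
dV = 2452.5 * ln(199218/56294) = 3099 m/s

3099 m/s


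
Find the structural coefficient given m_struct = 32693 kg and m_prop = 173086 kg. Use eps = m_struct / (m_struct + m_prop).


eps = 32693 / (32693 + 173086) = 0.1589

0.1589


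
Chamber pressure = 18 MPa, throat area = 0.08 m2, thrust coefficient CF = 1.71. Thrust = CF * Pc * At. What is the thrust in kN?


F = 1.71 * 18e6 * 0.08 = 2.4624e+06 N = 2462.4 kN

2462.4 kN


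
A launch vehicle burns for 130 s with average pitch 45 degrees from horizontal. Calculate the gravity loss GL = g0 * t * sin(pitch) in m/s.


GL = 9.81 * 130 * sin(45 deg) = 902 m/s

902 m/s


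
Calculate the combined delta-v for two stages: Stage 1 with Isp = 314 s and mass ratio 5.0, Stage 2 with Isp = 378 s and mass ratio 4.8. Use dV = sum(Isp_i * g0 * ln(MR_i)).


dV1 = 314 * 9.81 * ln(5.0) = 4957.6 m/s
dV2 = 378 * 9.81 * ln(4.8) = 5816.7 m/s
Total dV = 4957.6 + 5816.7 = 10774.3 m/s ~ 10774 m/s

10774 m/s


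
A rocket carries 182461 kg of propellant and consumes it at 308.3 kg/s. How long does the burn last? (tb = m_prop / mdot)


tb = 182461 / 308.3 = 591.8 s

591.8 s


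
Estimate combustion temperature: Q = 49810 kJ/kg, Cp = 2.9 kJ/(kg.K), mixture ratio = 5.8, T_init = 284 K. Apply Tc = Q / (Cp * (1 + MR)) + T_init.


Tc = 49810 / (2.9 * (1 + 5.8)) + 284 = 2810 K

2810 K


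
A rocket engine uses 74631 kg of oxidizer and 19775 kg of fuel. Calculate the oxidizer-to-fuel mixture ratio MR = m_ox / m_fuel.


MR = 74631 / 19775 = 3.77

3.77


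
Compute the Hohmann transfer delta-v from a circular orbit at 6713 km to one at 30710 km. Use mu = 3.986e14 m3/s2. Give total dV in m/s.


V1 = sqrt(mu/r1) = 7705.67 m/s
dV1 = V1*(sqrt(2*r2/(r1+r2)) - 1) = 2166.12 m/s
V2 = sqrt(mu/r2) = 3602.71 m/s
dV2 = V2*(1 - sqrt(2*r1/(r1+r2))) = 1444.8 m/s
Total dV = 3611 m/s

3611 m/s


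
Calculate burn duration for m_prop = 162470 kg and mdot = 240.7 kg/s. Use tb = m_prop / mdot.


tb = 162470 / 240.7 = 675.0 s

675.0 s


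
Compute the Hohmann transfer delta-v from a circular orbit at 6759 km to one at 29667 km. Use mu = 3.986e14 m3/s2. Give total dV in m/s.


V1 = sqrt(mu/r1) = 7679.4 m/s
dV1 = V1*(sqrt(2*r2/(r1+r2)) - 1) = 2121.67 m/s
V2 = sqrt(mu/r2) = 3665.49 m/s
dV2 = V2*(1 - sqrt(2*r1/(r1+r2))) = 1432.52 m/s
Total dV = 3554 m/s

3554 m/s


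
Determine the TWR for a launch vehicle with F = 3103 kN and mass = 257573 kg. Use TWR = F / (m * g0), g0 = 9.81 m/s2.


TWR = 3103000 / (257573 * 9.81) = 1.23

1.23


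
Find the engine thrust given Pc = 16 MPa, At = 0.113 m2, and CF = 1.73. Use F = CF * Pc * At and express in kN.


F = 1.73 * 16e6 * 0.113 = 3.1278e+06 N = 3127.8 kN

3127.8 kN


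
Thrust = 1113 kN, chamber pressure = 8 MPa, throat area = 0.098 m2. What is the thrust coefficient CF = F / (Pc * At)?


CF = 1113000 / (8e6 * 0.098) = 1.42

1.42


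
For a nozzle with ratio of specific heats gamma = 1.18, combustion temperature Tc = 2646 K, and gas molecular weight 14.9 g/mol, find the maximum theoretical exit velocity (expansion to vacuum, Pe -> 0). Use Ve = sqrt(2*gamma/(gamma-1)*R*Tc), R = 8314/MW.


R = 8314 / 14.9 = 557.99 J/(kg.K)
Ve = sqrt(2 * 1.18 / (1.18 - 1) * 557.99 * 2646) = 4400 m/s

4400 m/s


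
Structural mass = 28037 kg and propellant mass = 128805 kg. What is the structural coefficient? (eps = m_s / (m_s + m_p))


eps = 28037 / (28037 + 128805) = 0.1788

0.1788


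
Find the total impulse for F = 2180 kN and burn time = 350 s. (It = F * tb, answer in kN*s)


It = 2180 * 350 = 763000 kN*s

763000 kN*s


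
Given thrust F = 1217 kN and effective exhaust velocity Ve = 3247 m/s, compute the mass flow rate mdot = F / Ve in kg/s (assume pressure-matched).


mdot = F / Ve = 1217000 / 3247 = 374.8 kg/s

374.8 kg/s


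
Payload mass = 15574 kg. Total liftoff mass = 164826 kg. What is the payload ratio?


PR = 15574 / 164826 = 0.0945

0.0945


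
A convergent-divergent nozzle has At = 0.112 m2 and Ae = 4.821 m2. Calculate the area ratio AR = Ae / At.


AR = 4.821 / 0.112 = 43.0

43.0


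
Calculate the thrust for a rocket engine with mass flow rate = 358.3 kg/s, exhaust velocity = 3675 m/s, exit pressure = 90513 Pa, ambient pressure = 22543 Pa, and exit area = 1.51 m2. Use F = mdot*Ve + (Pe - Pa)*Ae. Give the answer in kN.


F = 358.3 * 3675 + (90513 - 22543) * 1.51 = 1.4194e+06 N = 1419.4 kN

1419.4 kN


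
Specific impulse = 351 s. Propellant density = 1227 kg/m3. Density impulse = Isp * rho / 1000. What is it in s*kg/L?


rho*Isp = 351 * 1227 / 1000 = 431 s*kg/L

431 s*kg/L


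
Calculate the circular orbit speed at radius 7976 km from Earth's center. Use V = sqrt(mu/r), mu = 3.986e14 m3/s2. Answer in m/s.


V = sqrt(3.986e14 / 7976000) = 7069 m/s

7069 m/s


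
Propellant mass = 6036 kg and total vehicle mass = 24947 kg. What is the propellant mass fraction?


PMF = 6036 / 24947 = 0.242

0.242


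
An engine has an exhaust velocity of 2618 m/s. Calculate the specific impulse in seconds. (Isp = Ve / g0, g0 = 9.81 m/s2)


Isp = Ve / g0 = 2618 / 9.81 = 266.9 s

266.9 s


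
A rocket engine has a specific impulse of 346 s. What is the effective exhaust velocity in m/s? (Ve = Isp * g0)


Ve = Isp * g0 = 346 * 9.81 = 3394.3 m/s

3394.3 m/s


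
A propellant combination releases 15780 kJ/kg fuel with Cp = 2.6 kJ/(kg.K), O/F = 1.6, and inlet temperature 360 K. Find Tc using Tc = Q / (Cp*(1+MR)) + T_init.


Tc = 15780 / (2.6 * (1 + 1.6)) + 360 = 2694 K

2694 K


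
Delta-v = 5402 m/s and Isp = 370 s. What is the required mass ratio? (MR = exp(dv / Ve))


Ve = 370 * 9.81 = 3629.7 m/s
MR = exp(5402 / 3629.7) = 4.429

4.429


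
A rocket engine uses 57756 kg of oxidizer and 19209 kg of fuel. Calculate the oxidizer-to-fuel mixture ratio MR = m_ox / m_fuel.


MR = 57756 / 19209 = 3.01

3.01


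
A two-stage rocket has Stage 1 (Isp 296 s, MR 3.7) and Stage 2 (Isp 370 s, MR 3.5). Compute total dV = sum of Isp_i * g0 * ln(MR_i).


dV1 = 296 * 9.81 * ln(3.7) = 3799.1 m/s
dV2 = 370 * 9.81 * ln(3.5) = 4547.2 m/s
Total dV = 3799.1 + 4547.2 = 8346.3 m/s ~ 8346 m/s

8346 m/s


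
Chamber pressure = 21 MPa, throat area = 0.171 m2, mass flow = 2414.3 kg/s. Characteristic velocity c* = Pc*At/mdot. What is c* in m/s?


c* = 21e6 * 0.171 / 2414.3 = 1487 m/s

1487 m/s


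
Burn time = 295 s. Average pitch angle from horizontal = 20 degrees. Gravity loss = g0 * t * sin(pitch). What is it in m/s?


GL = 9.81 * 295 * sin(20 deg) = 990 m/s

990 m/s


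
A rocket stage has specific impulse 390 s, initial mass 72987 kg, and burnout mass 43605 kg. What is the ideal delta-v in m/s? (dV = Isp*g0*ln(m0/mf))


Ve = 390 * 9.81 = 3825.9 m/s
dV = 3825.9 * ln(72987/43605) = 1971 m/s

1971 m/s


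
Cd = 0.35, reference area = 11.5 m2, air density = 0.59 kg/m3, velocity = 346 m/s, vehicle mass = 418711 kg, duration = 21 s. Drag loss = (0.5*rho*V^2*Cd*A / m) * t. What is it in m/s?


D = 0.5 * 0.59 * 346^2 * 0.35 * 11.5 = 142147.79 N
a = 142147.79 / 418711 = 0.3395 m/s2
dV = 0.3395 * 21 = 7.1 m/s

7.1 m/s


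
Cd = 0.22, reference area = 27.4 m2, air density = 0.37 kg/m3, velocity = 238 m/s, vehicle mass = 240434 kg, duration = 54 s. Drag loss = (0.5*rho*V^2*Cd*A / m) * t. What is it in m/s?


D = 0.5 * 0.37 * 238^2 * 0.22 * 27.4 = 63168.26 N
a = 63168.26 / 240434 = 0.2627 m/s2
dV = 0.2627 * 54 = 14.2 m/s

14.2 m/s


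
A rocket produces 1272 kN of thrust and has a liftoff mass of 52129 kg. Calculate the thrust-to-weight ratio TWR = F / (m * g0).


TWR = 1272000 / (52129 * 9.81) = 2.49

2.49


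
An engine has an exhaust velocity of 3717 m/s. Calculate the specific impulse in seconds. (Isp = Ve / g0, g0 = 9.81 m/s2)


Isp = Ve / g0 = 3717 / 9.81 = 378.9 s

378.9 s


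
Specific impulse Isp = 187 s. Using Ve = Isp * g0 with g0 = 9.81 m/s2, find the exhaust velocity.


Ve = Isp * g0 = 187 * 9.81 = 1834.5 m/s

1834.5 m/s


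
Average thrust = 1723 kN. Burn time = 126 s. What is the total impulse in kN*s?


It = 1723 * 126 = 217098 kN*s

217098 kN*s


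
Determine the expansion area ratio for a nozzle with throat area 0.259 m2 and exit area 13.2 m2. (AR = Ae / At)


AR = 13.2 / 0.259 = 51.0

51.0


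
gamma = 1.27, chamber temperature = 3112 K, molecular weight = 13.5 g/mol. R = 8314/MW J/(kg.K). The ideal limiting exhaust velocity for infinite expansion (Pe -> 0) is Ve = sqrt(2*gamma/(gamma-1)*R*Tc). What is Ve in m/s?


R = 8314 / 13.5 = 615.85 J/(kg.K)
Ve = sqrt(2 * 1.27 / (1.27 - 1) * 615.85 * 3112) = 4246 m/s

4246 m/s


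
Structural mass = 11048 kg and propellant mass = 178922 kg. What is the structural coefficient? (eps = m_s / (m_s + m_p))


eps = 11048 / (11048 + 178922) = 0.0582

0.0582


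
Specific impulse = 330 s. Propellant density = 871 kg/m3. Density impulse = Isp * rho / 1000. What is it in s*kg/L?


rho*Isp = 330 * 871 / 1000 = 287 s*kg/L

287 s*kg/L


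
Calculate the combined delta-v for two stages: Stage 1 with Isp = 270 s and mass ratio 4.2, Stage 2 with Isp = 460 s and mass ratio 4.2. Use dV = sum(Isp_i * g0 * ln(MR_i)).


dV1 = 270 * 9.81 * ln(4.2) = 3801.1 m/s
dV2 = 460 * 9.81 * ln(4.2) = 6476.0 m/s
Total dV = 3801.1 + 6476.0 = 10277.1 m/s ~ 10277 m/s

10277 m/s


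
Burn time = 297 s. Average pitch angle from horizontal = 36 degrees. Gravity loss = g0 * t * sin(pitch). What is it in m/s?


GL = 9.81 * 297 * sin(36 deg) = 1713 m/s

1713 m/s


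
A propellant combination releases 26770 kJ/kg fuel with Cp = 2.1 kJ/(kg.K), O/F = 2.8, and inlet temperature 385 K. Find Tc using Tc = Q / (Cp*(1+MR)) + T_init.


Tc = 26770 / (2.1 * (1 + 2.8)) + 385 = 3740 K

3740 K


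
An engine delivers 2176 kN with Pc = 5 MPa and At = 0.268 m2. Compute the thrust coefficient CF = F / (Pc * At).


CF = 2176000 / (5e6 * 0.268) = 1.62

1.62


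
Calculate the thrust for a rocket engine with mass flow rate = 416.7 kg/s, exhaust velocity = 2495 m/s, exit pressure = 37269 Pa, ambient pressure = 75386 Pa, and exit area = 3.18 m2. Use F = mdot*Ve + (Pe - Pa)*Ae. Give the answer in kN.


F = 416.7 * 2495 + (37269 - 75386) * 3.18 = 918454.0 N = 918.5 kN

918.5 kN


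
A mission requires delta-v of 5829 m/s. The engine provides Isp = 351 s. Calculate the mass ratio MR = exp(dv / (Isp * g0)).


Ve = 351 * 9.81 = 3443.31 m/s
MR = exp(5829 / 3443.31) = 5.435

5.435


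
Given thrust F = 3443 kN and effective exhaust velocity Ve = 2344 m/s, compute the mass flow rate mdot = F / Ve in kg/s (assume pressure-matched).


mdot = F / Ve = 3443000 / 2344 = 1468.9 kg/s

1468.9 kg/s


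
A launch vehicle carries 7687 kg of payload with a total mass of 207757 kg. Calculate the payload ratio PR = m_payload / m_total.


PR = 7687 / 207757 = 0.037

0.037


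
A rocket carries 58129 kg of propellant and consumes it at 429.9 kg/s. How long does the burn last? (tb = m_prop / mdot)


tb = 58129 / 429.9 = 135.2 s

135.2 s


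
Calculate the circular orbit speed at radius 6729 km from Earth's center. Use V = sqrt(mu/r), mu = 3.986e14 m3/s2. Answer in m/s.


V = sqrt(3.986e14 / 6729000) = 7697 m/s

7697 m/s


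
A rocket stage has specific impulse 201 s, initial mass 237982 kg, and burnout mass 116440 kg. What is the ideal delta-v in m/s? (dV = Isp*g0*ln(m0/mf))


Ve = 201 * 9.81 = 1971.81 m/s
dV = 1971.81 * ln(237982/116440) = 1409 m/s

1409 m/s


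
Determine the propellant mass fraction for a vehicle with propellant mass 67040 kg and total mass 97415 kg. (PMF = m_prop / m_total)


PMF = 67040 / 97415 = 0.688

0.688


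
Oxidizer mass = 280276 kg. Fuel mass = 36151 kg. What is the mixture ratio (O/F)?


MR = 280276 / 36151 = 7.75

7.75


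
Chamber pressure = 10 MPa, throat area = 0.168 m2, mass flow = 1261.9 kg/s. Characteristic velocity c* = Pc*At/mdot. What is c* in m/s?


c* = 10e6 * 0.168 / 1261.9 = 1331 m/s

1331 m/s


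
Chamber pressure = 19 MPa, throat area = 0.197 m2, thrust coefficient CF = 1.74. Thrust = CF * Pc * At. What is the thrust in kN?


F = 1.74 * 19e6 * 0.197 = 6.5128e+06 N = 6512.8 kN

6512.8 kN


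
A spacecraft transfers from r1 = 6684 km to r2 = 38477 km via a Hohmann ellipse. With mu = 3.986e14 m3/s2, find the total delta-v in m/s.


V1 = sqrt(mu/r1) = 7722.37 m/s
dV1 = V1*(sqrt(2*r2/(r1+r2)) - 1) = 2358.18 m/s
V2 = sqrt(mu/r2) = 3218.61 m/s
dV2 = V2*(1 - sqrt(2*r1/(r1+r2))) = 1467.47 m/s
Total dV = 3826 m/s

3826 m/s


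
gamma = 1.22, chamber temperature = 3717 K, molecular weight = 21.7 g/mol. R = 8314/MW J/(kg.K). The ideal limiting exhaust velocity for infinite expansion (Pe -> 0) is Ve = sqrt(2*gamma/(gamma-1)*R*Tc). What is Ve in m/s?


R = 8314 / 21.7 = 383.13 J/(kg.K)
Ve = sqrt(2 * 1.22 / (1.22 - 1) * 383.13 * 3717) = 3974 m/s

3974 m/s


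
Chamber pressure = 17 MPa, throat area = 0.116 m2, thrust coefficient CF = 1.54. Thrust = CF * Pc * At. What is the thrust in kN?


F = 1.54 * 17e6 * 0.116 = 3.0369e+06 N = 3036.9 kN

3036.9 kN


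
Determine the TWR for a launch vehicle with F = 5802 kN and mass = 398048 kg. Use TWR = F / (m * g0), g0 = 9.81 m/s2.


TWR = 5802000 / (398048 * 9.81) = 1.49

1.49


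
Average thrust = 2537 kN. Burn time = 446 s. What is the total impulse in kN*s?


It = 2537 * 446 = 1131502 kN*s

1131502 kN*s


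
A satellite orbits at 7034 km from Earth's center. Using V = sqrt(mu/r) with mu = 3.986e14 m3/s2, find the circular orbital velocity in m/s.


V = sqrt(3.986e14 / 7034000) = 7528 m/s

7528 m/s


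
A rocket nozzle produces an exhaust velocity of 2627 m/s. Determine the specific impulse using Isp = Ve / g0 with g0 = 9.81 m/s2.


Isp = Ve / g0 = 2627 / 9.81 = 267.8 s

267.8 s


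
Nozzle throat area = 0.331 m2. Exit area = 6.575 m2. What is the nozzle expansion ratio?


AR = 6.575 / 0.331 = 19.9

19.9


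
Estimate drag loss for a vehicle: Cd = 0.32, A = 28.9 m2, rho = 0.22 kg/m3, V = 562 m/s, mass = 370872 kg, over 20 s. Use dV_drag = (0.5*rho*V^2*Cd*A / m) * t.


D = 0.5 * 0.22 * 562^2 * 0.32 * 28.9 = 321301.78 N
a = 321301.78 / 370872 = 0.8663 m/s2
dV = 0.8663 * 20 = 17.3 m/s

17.3 m/s


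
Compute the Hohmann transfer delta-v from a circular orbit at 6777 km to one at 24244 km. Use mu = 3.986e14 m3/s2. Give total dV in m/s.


V1 = sqrt(mu/r1) = 7669.2 m/s
dV1 = V1*(sqrt(2*r2/(r1+r2)) - 1) = 1919.05 m/s
V2 = sqrt(mu/r2) = 4054.77 m/s
dV2 = V2*(1 - sqrt(2*r1/(r1+r2))) = 1374.54 m/s
Total dV = 3294 m/s

3294 m/s


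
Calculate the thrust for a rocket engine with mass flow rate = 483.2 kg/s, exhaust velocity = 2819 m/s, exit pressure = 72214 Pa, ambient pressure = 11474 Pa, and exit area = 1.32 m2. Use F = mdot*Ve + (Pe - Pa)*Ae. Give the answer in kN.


F = 483.2 * 2819 + (72214 - 11474) * 1.32 = 1.4423e+06 N = 1442.3 kN

1442.3 kN


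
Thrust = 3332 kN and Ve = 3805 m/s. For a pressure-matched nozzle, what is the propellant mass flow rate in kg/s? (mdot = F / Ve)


mdot = F / Ve = 3332000 / 3805 = 875.7 kg/s

875.7 kg/s


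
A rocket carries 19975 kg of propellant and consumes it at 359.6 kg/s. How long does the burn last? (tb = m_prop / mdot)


tb = 19975 / 359.6 = 55.5 s

55.5 s


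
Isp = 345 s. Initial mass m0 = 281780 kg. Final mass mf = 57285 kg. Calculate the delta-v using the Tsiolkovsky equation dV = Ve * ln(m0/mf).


Ve = 345 * 9.81 = 3384.45 m/s
dV = 3384.45 * ln(281780/57285) = 5392 m/s

5392 m/s


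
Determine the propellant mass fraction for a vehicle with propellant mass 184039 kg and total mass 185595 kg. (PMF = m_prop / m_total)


PMF = 184039 / 185595 = 0.992

0.992


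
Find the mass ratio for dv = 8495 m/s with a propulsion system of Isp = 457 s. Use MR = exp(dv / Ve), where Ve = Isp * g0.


Ve = 457 * 9.81 = 4483.17 m/s
MR = exp(8495 / 4483.17) = 6.652

6.652


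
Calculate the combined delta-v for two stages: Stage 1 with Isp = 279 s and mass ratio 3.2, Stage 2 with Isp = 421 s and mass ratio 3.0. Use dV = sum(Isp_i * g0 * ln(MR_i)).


dV1 = 279 * 9.81 * ln(3.2) = 3183.5 m/s
dV2 = 421 * 9.81 * ln(3.0) = 4537.3 m/s
Total dV = 3183.5 + 4537.3 = 7720.8 m/s ~ 7721 m/s

7721 m/s


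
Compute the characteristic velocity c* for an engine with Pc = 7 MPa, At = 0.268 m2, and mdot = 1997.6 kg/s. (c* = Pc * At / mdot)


c* = 7e6 * 0.268 / 1997.6 = 939 m/s

939 m/s


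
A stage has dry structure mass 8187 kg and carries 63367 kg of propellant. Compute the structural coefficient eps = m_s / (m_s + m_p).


eps = 8187 / (8187 + 63367) = 0.1144

0.1144


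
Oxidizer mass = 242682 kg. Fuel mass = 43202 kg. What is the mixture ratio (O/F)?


MR = 242682 / 43202 = 5.62

5.62


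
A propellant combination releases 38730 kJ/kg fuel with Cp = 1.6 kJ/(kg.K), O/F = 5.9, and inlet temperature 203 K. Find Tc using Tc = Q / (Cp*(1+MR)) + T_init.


Tc = 38730 / (1.6 * (1 + 5.9)) + 203 = 3711 K

3711 K


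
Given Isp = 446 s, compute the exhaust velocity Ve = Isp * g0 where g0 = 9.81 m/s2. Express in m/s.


Ve = Isp * g0 = 446 * 9.81 = 4375.3 m/s

4375.3 m/s


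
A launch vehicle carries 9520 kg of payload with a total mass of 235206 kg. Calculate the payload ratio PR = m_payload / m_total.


PR = 9520 / 235206 = 0.0405

0.0405


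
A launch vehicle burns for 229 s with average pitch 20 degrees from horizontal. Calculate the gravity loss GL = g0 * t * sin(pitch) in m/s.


GL = 9.81 * 229 * sin(20 deg) = 768 m/s

768 m/s


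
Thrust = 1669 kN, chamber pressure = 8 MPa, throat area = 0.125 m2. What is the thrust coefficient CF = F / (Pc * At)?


CF = 1669000 / (8e6 * 0.125) = 1.67

1.67


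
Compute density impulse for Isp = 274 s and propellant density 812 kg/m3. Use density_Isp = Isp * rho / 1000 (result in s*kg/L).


rho*Isp = 274 * 812 / 1000 = 222 s*kg/L

222 s*kg/L


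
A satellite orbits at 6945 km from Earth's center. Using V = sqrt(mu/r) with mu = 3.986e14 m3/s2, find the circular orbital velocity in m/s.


V = sqrt(3.986e14 / 6945000) = 7576 m/s

7576 m/s


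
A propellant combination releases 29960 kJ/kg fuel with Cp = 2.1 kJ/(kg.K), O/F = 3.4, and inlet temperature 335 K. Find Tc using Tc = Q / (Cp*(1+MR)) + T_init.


Tc = 29960 / (2.1 * (1 + 3.4)) + 335 = 3577 K

3577 K


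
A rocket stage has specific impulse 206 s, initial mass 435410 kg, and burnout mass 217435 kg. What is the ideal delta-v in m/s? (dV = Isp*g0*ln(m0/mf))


Ve = 206 * 9.81 = 2020.86 m/s
dV = 2020.86 * ln(435410/217435) = 1403 m/s

1403 m/s


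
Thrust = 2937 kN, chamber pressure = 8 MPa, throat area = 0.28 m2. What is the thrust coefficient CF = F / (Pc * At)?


CF = 2937000 / (8e6 * 0.28) = 1.31

1.31


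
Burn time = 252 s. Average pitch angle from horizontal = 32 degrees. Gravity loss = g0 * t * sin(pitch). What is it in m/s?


GL = 9.81 * 252 * sin(32 deg) = 1310 m/s

1310 m/s


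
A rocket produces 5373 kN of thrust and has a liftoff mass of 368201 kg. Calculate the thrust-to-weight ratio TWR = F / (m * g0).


TWR = 5373000 / (368201 * 9.81) = 1.49

1.49


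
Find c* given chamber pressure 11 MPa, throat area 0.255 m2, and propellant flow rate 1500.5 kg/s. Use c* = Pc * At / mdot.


c* = 11e6 * 0.255 / 1500.5 = 1869 m/s

1869 m/s


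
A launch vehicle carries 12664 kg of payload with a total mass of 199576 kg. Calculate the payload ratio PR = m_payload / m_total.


PR = 12664 / 199576 = 0.0635

0.0635


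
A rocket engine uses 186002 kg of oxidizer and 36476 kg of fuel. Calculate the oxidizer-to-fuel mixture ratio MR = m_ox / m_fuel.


MR = 186002 / 36476 = 5.1

5.1


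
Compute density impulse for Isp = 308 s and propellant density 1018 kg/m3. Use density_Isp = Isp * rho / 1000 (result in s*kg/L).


rho*Isp = 308 * 1018 / 1000 = 314 s*kg/L

314 s*kg/L


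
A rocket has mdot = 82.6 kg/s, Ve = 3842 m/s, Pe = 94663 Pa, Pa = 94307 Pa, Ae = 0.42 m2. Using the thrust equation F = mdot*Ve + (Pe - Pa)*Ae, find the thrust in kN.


F = 82.6 * 3842 + (94663 - 94307) * 0.42 = 317499.0 N = 317.5 kN

317.5 kN


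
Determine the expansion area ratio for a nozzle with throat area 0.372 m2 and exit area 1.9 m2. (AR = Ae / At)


AR = 1.9 / 0.372 = 5.1

5.1


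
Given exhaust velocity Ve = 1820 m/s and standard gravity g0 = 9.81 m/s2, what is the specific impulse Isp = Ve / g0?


Isp = Ve / g0 = 1820 / 9.81 = 185.5 s

185.5 s


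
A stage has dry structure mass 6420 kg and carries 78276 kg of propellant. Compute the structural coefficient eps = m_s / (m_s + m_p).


eps = 6420 / (6420 + 78276) = 0.0758

0.0758


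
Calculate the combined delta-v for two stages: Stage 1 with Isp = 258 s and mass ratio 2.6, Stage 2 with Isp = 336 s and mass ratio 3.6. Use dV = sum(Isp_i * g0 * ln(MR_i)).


dV1 = 258 * 9.81 * ln(2.6) = 2418.4 m/s
dV2 = 336 * 9.81 * ln(3.6) = 4222.2 m/s
Total dV = 2418.4 + 4222.2 = 6640.6 m/s ~ 6641 m/s

6641 m/s


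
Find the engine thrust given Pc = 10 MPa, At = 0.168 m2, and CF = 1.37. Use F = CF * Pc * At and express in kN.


F = 1.37 * 10e6 * 0.168 = 2.3016e+06 N = 2301.6 kN

2301.6 kN


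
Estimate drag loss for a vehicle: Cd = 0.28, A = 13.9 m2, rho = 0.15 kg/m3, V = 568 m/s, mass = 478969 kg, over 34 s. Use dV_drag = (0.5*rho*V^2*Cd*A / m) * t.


D = 0.5 * 0.15 * 568^2 * 0.28 * 13.9 = 94173.95 N
a = 94173.95 / 478969 = 0.1966 m/s2
dV = 0.1966 * 34 = 6.7 m/s

6.7 m/s


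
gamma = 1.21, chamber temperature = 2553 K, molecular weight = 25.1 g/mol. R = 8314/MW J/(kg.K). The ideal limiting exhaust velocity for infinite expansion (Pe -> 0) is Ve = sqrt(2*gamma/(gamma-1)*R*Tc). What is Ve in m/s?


R = 8314 / 25.1 = 331.24 J/(kg.K)
Ve = sqrt(2 * 1.21 / (1.21 - 1) * 331.24 * 2553) = 3122 m/s

3122 m/s


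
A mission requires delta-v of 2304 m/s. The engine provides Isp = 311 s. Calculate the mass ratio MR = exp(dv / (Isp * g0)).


Ve = 311 * 9.81 = 3050.91 m/s
MR = exp(2304 / 3050.91) = 2.128

2.128


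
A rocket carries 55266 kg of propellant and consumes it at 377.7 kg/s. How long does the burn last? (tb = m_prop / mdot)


tb = 55266 / 377.7 = 146.3 s

146.3 s


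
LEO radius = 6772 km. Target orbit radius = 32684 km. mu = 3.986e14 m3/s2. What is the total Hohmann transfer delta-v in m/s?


V1 = sqrt(mu/r1) = 7672.03 m/s
dV1 = V1*(sqrt(2*r2/(r1+r2)) - 1) = 2202.95 m/s
V2 = sqrt(mu/r2) = 3492.22 m/s
dV2 = V2*(1 - sqrt(2*r1/(r1+r2))) = 1446.16 m/s
Total dV = 3649 m/s

3649 m/s


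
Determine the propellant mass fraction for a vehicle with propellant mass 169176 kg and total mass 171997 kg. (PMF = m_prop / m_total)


PMF = 169176 / 171997 = 0.984

0.984


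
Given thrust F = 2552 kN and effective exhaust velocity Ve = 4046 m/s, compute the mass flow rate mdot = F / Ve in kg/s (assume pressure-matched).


mdot = F / Ve = 2552000 / 4046 = 630.7 kg/s

630.7 kg/s


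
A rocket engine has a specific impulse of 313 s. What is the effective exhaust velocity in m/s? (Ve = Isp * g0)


Ve = Isp * g0 = 313 * 9.81 = 3070.5 m/s

3070.5 m/s


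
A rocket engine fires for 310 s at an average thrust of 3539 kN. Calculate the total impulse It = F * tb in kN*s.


It = 3539 * 310 = 1097090 kN*s

1097090 kN*s


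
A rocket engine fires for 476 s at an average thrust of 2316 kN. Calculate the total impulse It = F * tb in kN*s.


It = 2316 * 476 = 1102416 kN*s

1102416 kN*s


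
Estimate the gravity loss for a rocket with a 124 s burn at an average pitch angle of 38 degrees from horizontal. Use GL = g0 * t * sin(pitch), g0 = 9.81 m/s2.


GL = 9.81 * 124 * sin(38 deg) = 749 m/s

749 m/s


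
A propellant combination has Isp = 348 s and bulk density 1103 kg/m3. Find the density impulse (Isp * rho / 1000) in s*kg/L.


rho*Isp = 348 * 1103 / 1000 = 384 s*kg/L

384 s*kg/L


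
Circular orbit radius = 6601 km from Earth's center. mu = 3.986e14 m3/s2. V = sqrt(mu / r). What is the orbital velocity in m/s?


V = sqrt(3.986e14 / 6601000) = 7771 m/s

7771 m/s


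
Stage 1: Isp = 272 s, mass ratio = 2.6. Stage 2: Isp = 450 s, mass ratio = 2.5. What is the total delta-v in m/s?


dV1 = 272 * 9.81 * ln(2.6) = 2549.6 m/s
dV2 = 450 * 9.81 * ln(2.5) = 4045.0 m/s
Total dV = 2549.6 + 4045.0 = 6594.6 m/s ~ 6595 m/s

6595 m/s


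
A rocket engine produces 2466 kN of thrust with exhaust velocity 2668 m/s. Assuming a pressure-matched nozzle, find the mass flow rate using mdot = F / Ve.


mdot = F / Ve = 2466000 / 2668 = 924.3 kg/s

924.3 kg/s


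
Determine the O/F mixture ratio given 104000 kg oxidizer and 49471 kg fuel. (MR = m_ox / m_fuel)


MR = 104000 / 49471 = 2.1

2.1


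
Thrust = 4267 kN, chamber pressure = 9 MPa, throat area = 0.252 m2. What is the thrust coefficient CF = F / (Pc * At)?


CF = 4267000 / (9e6 * 0.252) = 1.88

1.88


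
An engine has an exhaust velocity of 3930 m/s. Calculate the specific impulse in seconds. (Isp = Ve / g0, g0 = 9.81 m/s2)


Isp = Ve / g0 = 3930 / 9.81 = 400.6 s

400.6 s


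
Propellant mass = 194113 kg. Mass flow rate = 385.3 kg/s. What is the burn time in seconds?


tb = 194113 / 385.3 = 503.8 s

503.8 s


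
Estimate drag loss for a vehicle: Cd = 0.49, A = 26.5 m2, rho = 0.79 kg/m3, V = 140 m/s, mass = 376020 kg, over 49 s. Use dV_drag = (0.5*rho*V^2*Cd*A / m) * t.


D = 0.5 * 0.79 * 140^2 * 0.49 * 26.5 = 100529.87 N
a = 100529.87 / 376020 = 0.2674 m/s2
dV = 0.2674 * 49 = 13.1 m/s

13.1 m/s


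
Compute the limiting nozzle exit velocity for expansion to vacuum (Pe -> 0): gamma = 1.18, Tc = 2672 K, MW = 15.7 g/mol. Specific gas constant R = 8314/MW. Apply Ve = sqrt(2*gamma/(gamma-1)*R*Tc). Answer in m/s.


R = 8314 / 15.7 = 529.55 J/(kg.K)
Ve = sqrt(2 * 1.18 / (1.18 - 1) * 529.55 * 2672) = 4307 m/s

4307 m/s


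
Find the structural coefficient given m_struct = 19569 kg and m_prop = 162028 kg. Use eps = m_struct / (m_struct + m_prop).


eps = 19569 / (19569 + 162028) = 0.1078

0.1078


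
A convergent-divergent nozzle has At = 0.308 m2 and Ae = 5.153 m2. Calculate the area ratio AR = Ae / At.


AR = 5.153 / 0.308 = 16.7

16.7


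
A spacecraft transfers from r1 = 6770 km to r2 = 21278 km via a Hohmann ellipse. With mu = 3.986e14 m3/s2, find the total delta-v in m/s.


V1 = sqrt(mu/r1) = 7673.16 m/s
dV1 = V1*(sqrt(2*r2/(r1+r2)) - 1) = 1778.4 m/s
V2 = sqrt(mu/r2) = 4328.16 m/s
dV2 = V2*(1 - sqrt(2*r1/(r1+r2))) = 1320.96 m/s
Total dV = 3099 m/s

3099 m/s


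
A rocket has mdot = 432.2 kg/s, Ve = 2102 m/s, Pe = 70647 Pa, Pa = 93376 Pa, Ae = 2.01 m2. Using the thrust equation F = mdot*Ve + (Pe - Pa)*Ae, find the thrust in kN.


F = 432.2 * 2102 + (70647 - 93376) * 2.01 = 862799.0 N = 862.8 kN

862.8 kN


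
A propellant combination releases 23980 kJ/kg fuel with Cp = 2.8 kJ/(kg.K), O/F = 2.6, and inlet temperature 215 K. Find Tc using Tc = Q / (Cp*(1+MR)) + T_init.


Tc = 23980 / (2.8 * (1 + 2.6)) + 215 = 2594 K

2594 K


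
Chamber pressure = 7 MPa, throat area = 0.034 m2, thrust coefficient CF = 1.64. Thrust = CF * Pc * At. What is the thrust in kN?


F = 1.64 * 7e6 * 0.034 = 390320.0 N = 390.3 kN

390.3 kN


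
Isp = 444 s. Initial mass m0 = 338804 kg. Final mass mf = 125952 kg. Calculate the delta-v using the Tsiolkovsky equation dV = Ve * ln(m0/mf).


Ve = 444 * 9.81 = 4355.64 m/s
dV = 4355.64 * ln(338804/125952) = 4310 m/s

4310 m/s
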